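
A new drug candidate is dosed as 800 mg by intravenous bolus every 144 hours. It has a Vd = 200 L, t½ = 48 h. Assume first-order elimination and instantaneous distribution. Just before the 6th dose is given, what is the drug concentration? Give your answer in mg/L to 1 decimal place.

f = (1/2)^(τ/t½) = (1/2)^(144/48) ≈ 0.1250.
C₀ = D/Vd = 800/200 ≈ 4.000 mg/L.
Before the 6th dose, 5 doses have been given. Superposition: Cmin = C₀·(f + f² + … + f^5).
≈ 4.000 × (0.1250 + 0.0156 + 0.0020 + 0.0002 + 0.0000) ≈ 4.000 × 0.1428 ≈ 0.571 mg/L.

0.6 mg/L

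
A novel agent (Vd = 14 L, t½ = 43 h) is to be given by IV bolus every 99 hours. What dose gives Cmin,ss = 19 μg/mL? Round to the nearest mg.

1046 mg

τ/t½ = 99/43 ≈ 2.3023, so f = (1/2)^(99/43) ≈ 0.202736.
Cmin,ss = (D/Vd)·f/(1−f), so D = Cmin,ss·Vd·(1−f)/f.
D = 19 × 14 × (1−f)/f ≈ 19 × 14 × 3.93252 ≈ 1046.05 mg.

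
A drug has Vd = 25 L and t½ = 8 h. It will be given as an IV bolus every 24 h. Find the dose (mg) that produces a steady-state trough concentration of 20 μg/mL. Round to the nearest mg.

3500 mg

τ/t½ = 24/8 ≈ 3, so f = (1/2)^(24/8) ≈ 0.125000.
Cmin,ss = (D/Vd)·f/(1−f), so D = Cmin,ss·Vd·(1−f)/f.
D = 20 × 25 × (1−f)/f ≈ 20 × 25 × 7.00000 ≈ 3500.00 mg.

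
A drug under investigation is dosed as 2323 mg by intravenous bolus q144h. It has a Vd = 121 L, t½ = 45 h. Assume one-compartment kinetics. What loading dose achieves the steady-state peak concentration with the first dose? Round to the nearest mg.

2607 mg

f = (1/2)^(144/45) ≈ 0.108819; accumulation ratio R = 1/(1−f) ≈ 1.12211.
Loading dose to hit Cmax,ss on first dose: D_load = D_maint·R ≈ 2323 × 1.12211 ≈ 2606.66 mg.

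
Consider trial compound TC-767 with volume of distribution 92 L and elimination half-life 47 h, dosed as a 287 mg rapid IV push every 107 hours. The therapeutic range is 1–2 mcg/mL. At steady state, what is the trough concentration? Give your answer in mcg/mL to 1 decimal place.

τ/t½ = 107/47 ≈ 2.2766, so fraction remaining f = (1/2)^(107/47) ≈ 0.2064.
Single-dose peak C₀ = D/Vd = 287/92 ≈ 3.120 mcg/mL.
Steady-state trough Cmin,ss = C₀·f/(1−f) ≈ 3.120 × 0.2064/0.7936 ≈ 0.811 mcg/mL.
Trough 0.8 mcg/mL vs MEC 1 mcg/mL: subtherapeutic.

0.8 mcg/mL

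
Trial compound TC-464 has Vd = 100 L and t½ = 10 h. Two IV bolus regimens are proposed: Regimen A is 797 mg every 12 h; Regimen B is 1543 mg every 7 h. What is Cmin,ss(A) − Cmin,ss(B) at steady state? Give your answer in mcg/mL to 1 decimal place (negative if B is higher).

Regimen A: f = (1/2)^(12/10) ≈ 0.4353; Cmin,ss = (797/100)·f/(1−f) ≈ 6.144 mcg/mL.
Regimen B: f = (1/2)^(7/10) ≈ 0.6156; Cmin,ss = (1543/100)·f/(1−f) ≈ 24.710 mcg/mL.
Difference ≈ 6.144 − 24.710 ≈ -18.566 mcg/mL.

-18.6 mcg/mL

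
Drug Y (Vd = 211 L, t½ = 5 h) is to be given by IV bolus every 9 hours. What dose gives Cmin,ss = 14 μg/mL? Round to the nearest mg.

τ/t½ = 9/5 ≈ 1.8, so f = (1/2)^(9/5) ≈ 0.287175.
Cmin,ss = (D/Vd)·f/(1−f), so D = Cmin,ss·Vd·(1−f)/f.
D = 14 × 211 × (1−f)/f ≈ 14 × 211 × 2.48220 ≈ 7332.42 mg.

7332 mg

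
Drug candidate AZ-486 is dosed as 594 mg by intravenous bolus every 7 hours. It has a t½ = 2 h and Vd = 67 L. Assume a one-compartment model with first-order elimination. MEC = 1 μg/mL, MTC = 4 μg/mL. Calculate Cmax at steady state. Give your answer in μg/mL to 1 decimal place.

9.7 μg/mL

k = ln2/t½ = ln2/2 ≈ 0.346574 h⁻¹; fraction remaining f = e^(−kτ) = e^(−0.346574×7) ≈ 0.0884.
Accumulation ratio R = 1/(1 − f) ≈ 1/0.9116 ≈ 1.0970.
Each bolus raises the concentration by D/Vd = 594/67 ≈ 8.866 μg/mL.
Steady-state peak Cmax,ss = C₀·R ≈ 8.866 × 1.0970 ≈ 9.726 μg/mL.
Peak 9.7 μg/mL vs MTC 4 μg/mL: exceeds toxic threshold.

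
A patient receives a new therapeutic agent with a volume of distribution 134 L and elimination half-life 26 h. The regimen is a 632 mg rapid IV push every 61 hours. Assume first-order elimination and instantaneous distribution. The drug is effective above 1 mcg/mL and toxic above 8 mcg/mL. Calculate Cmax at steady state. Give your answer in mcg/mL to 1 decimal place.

5.9 mcg/mL

τ/t½ = 61/26 ≈ 2.3462, so fraction remaining f = (1/2)^(61/26) ≈ 0.1967.
Accumulation ratio R = 1/(1 − f) ≈ 1/0.8033 ≈ 1.2449.
Single-dose peak C₀ = D/Vd = 632/134 ≈ 4.716 mcg/mL.
Cmax,ss = C₀/(1 − f) ≈ 4.716/0.8033 ≈ 5.871 mcg/mL.
Peak 5.9 mcg/mL vs MTC 8 mcg/mL: below toxic threshold.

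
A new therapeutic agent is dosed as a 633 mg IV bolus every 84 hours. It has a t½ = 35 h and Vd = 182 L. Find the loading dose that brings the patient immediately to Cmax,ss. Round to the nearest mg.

f = (1/2)^(84/35) ≈ 0.189465; accumulation ratio R = 1/(1−f) ≈ 1.23375.
Loading dose to hit Cmax,ss on first dose: D_load = D_maint·R ≈ 633 × 1.23375 ≈ 780.96 mg.

781 mg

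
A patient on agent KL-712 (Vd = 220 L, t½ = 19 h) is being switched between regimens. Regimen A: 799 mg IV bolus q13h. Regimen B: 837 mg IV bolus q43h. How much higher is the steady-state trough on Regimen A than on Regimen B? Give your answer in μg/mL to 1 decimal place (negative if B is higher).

5.0 μg/mL

Regimen A: f = (1/2)^(13/19) ≈ 0.6223; Cmin,ss = (799/220)·f/(1−f) ≈ 5.984 μg/mL.
Regimen B: f = (1/2)^(43/19) ≈ 0.2083; Cmin,ss = (837/220)·f/(1−f) ≈ 1.001 μg/mL.
Difference ≈ 5.984 − 1.001 ≈ 4.983 μg/mL.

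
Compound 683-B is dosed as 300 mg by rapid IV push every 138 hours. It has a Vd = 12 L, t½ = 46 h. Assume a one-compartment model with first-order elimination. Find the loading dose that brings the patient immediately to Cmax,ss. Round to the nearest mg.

f = (1/2)^(138/46) ≈ 0.125000; accumulation ratio R = 1/(1−f) ≈ 1.14286.
Loading dose to hit Cmax,ss on first dose: D_load = D_maint·R ≈ 300 × 1.14286 ≈ 342.86 mg.

343 mg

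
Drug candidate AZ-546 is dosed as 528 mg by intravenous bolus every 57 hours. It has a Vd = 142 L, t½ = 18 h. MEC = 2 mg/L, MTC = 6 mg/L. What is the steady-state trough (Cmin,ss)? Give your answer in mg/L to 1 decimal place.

0.5 mg/L

τ/t½ = 57/18 ≈ 3.1667, so fraction remaining f = (1/2)^(57/18) ≈ 0.1114.
Single-dose peak C₀ = D/Vd = 528/142 ≈ 3.718 mg/L.
Steady-state trough Cmin,ss = C₀·f/(1−f) ≈ 3.718 × 0.1114/0.8886 ≈ 0.466 mg/L.
Trough 0.5 mg/L vs MEC 2 mg/L: subtherapeutic.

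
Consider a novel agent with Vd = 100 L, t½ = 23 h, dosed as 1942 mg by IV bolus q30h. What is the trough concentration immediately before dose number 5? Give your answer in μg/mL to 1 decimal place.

12.9 μg/mL

f = (1/2)^(τ/t½) = (1/2)^(30/23) ≈ 0.4049.
C₀ = D/Vd = 1942/100 ≈ 19.420 μg/mL.
Before the 5th dose, 4 doses have been given. Superposition: Cmin = C₀·(f + f² + … + f^4).
≈ 19.420 × (0.4049 + 0.1639 + 0.0664 + 0.0269) ≈ 19.420 × 0.6621 ≈ 12.858 μg/mL.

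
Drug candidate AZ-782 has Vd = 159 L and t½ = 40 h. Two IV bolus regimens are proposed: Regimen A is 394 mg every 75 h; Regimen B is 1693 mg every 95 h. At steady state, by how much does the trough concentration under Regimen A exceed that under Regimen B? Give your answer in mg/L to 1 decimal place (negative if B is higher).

Regimen A: f = (1/2)^(75/40) ≈ 0.2726; Cmin,ss = (394/159)·f/(1−f) ≈ 0.929 mg/L.
Regimen B: f = (1/2)^(95/40) ≈ 0.1928; Cmin,ss = (1693/159)·f/(1−f) ≈ 2.543 mg/L.
Difference ≈ 0.929 − 2.543 ≈ -1.614 mg/L.

-1.6 mg/L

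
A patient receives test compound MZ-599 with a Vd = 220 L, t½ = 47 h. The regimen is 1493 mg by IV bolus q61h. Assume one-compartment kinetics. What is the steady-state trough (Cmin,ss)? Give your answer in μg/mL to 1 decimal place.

4.7 μg/mL

Over one 61-h interval, 61/47 ≈ 1.2979 half-lives elapse, leaving f ≈ 0.4067 of each dose.
Single-dose peak C₀ = D/Vd = 1493/220 ≈ 6.786 μg/mL.
Steady-state trough Cmin,ss = C₀·f/(1−f) ≈ 6.786 × 0.4067/0.5933 ≈ 4.652 μg/mL.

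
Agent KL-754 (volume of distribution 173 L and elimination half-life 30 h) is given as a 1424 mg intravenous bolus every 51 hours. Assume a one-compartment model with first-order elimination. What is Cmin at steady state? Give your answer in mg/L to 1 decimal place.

τ/t½ = 51/30 ≈ 1.7, so fraction remaining f = (1/2)^(51/30) ≈ 0.3078.
Single-dose peak C₀ = D/Vd = 1424/173 ≈ 8.231 mg/L.
Steady-state trough Cmin,ss = C₀·f/(1−f) ≈ 8.231 × 0.3078/0.6922 ≈ 3.660 mg/L.

3.7 mg/L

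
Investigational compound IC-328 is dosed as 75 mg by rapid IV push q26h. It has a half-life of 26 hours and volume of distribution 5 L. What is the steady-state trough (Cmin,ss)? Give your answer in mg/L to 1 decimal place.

τ = 26 h = 1 half-life, so f = (1/2)^1 = 0.5.
At steady state, R = 1/(1 − 0.5) = 2/1.
Single-dose peak C₀ = D/Vd = 75/5 = 15 mg/L.
Steady-state peak Cmax,ss = C₀·R = 15 × 2/1 ≈ 30.000 mg/L.
Steady-state trough Cmin,ss = Cmax,ss·f ≈ 30.000 × 0.5 ≈ 15.000 mg/L.

15.0 mg/L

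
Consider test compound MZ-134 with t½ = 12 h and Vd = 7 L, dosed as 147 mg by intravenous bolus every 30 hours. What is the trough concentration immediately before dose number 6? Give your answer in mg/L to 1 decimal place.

f = (1/2)^(τ/t½) = (1/2)^(30/12) ≈ 0.1768.
C₀ = D/Vd = 147/7 ≈ 21.000 mg/L.
Before the 6th dose, 5 doses have been given. Superposition: Cmin = C₀·(f + f² + … + f^5).
≈ 21.000 × (0.1768 + 0.0313 + 0.0055 + 0.0010 + 0.0002) ≈ 21.000 × 0.2148 ≈ 4.511 mg/L.

4.5 mg/L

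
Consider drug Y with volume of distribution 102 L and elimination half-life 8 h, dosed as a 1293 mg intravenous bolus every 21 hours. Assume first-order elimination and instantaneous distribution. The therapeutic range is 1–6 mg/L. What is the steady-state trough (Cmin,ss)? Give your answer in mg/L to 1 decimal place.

Over one 21-h interval, 21/8 ≈ 2.625 half-lives elapse, leaving f ≈ 0.1621 of each dose.
Each bolus raises the concentration by D/Vd = 1293/102 ≈ 12.676 mg/L.
Steady-state trough Cmin,ss = C₀·f/(1−f) ≈ 12.676 × 0.1621/0.8379 ≈ 2.452 mg/L.
Trough 2.5 mg/L vs MEC 1 mg/L: adequate.

2.5 mg/L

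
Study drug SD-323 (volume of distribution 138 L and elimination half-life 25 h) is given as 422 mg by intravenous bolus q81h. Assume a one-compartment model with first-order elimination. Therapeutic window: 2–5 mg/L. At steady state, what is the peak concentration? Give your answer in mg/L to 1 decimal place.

3.4 mg/L

k = ln2/t½ = ln2/25 ≈ 0.027726 h⁻¹; fraction remaining f = e^(−kτ) = e^(−0.027726×81) ≈ 0.1058.
Accumulation ratio R = 1/(1 − f) ≈ 1/0.8942 ≈ 1.1183.
Each bolus raises the concentration by D/Vd = 422/138 ≈ 3.058 mg/L.
Steady-state peak Cmax,ss = C₀·R ≈ 3.058 × 1.1183 ≈ 3.420 mg/L.
Peak 3.4 mg/L vs MTC 5 mg/L: below toxic threshold.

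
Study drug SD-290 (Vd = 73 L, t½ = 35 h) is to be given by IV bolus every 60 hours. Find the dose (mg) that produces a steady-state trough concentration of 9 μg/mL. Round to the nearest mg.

τ/t½ = 60/35 ≈ 1.7143, so f = (1/2)^(60/35) ≈ 0.304753.
Cmin,ss = (D/Vd)·f/(1−f), so D = Cmin,ss·Vd·(1−f)/f.
D = 9 × 73 × (1−f)/f ≈ 9 × 73 × 2.28135 ≈ 1498.85 mg.

1499 mg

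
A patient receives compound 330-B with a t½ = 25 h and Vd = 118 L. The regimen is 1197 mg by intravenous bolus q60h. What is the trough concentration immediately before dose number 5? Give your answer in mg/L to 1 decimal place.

f = (1/2)^(τ/t½) = (1/2)^(60/25) ≈ 0.1895.
C₀ = D/Vd = 1197/118 ≈ 10.144 mg/L.
Before the 5th dose, 4 doses have been given. Superposition: Cmin = C₀·(f + f² + … + f^4).
≈ 10.144 × (0.1895 + 0.0359 + 0.0068 + 0.0013) ≈ 10.144 × 0.2335 ≈ 2.369 mg/L.

2.4 mg/L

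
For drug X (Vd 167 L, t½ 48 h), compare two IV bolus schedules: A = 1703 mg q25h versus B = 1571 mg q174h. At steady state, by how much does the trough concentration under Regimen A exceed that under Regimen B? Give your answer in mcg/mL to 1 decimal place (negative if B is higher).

22.6 mcg/mL

Regimen A: f = (1/2)^(25/48) ≈ 0.6970; Cmin,ss = (1703/167)·f/(1−f) ≈ 23.458 mcg/mL.
Regimen B: f = (1/2)^(174/48) ≈ 0.0811; Cmin,ss = (1571/167)·f/(1−f) ≈ 0.830 mcg/mL.
Difference ≈ 23.458 − 0.830 ≈ 22.628 mcg/mL.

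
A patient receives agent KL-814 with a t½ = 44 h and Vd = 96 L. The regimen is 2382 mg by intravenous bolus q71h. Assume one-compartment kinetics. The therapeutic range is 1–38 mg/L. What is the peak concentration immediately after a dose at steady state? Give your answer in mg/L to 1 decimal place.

τ/t½ = 71/44 ≈ 1.6136, so fraction remaining f = (1/2)^(71/44) ≈ 0.3268.
Accumulation ratio R = 1/(1 − f) ≈ 1/0.6732 ≈ 1.4854.
Each bolus raises the concentration by D/Vd = 2382/96 ≈ 24.812 mg/L.
Cmax,ss = C₀/(1 − f) ≈ 24.812/0.6732 ≈ 36.857 mg/L.
Peak 36.9 mg/L vs MTC 38 mg/L: below toxic threshold.

36.9 mg/L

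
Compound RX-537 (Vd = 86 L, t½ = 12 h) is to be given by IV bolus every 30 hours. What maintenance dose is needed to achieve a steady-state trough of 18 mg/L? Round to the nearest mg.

τ/t½ = 30/12 ≈ 2.5, so f = (1/2)^(30/12) ≈ 0.176777.
Cmin,ss = (D/Vd)·f/(1−f), so D = Cmin,ss·Vd·(1−f)/f.
D = 18 × 86 × (1−f)/f ≈ 18 × 86 × 4.65684 ≈ 7208.79 mg.

7209 mg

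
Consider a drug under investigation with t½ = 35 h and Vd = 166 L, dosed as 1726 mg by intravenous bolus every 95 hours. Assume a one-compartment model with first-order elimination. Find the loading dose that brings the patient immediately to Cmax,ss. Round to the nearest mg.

f = (1/2)^(95/35) ≈ 0.152377; accumulation ratio R = 1/(1−f) ≈ 1.17977.
Loading dose to hit Cmax,ss on first dose: D_load = D_maint·R ≈ 1726 × 1.17977 ≈ 2036.28 mg.

2036 mg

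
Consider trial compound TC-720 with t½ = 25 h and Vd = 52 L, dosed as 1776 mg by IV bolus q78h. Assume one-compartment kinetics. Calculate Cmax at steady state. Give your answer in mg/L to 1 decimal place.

Over one 78-h interval, 78/25 ≈ 3.12 half-lives elapse, leaving f ≈ 0.1150 of each dose.
Accumulation ratio R = 1/(1 − f) ≈ 1/0.8850 ≈ 1.1299.
Each bolus raises the concentration by D/Vd = 1776/52 ≈ 34.154 mg/L.
Steady-state peak Cmax,ss = C₀·R ≈ 34.154 × 1.1299 ≈ 38.591 mg/L.

38.6 mg/L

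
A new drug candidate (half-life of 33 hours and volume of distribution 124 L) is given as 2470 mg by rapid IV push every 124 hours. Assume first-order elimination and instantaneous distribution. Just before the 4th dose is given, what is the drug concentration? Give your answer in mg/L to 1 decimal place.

1.6 mg/L

f = (1/2)^(τ/t½) = (1/2)^(124/33) ≈ 0.0739.
C₀ = D/Vd = 2470/124 ≈ 19.919 mg/L.
Before the 4th dose, 3 doses have been given. Superposition: Cmin = C₀·(f + f² + … + f^3).
≈ 19.919 × (0.0739 + 0.0055 + 0.0004) ≈ 19.919 × 0.0798 ≈ 1.590 mg/L.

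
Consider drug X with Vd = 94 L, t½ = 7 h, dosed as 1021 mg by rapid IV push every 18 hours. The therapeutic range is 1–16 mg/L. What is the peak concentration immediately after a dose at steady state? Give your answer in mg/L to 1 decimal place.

13.1 mg/L

τ/t½ = 18/7 ≈ 2.5714, so fraction remaining f = (1/2)^(18/7) ≈ 0.1682.
Accumulation ratio R = 1/(1 − f) ≈ 1/0.8318 ≈ 1.2022.
Single-dose peak C₀ = D/Vd = 1021/94 ≈ 10.862 mg/L.
Steady-state peak Cmax,ss = C₀·R ≈ 10.862 × 1.2022 ≈ 13.058 mg/L.
Peak 13.1 mg/L vs MTC 16 mg/L: below toxic threshold.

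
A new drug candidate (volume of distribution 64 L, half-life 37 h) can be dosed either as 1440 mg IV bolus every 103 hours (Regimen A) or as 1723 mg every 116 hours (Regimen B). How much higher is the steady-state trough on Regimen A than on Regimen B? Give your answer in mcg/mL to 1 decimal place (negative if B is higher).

Regimen A: f = (1/2)^(103/37) ≈ 0.1452; Cmin,ss = (1440/64)·f/(1−f) ≈ 3.822 mcg/mL.
Regimen B: f = (1/2)^(116/37) ≈ 0.1138; Cmin,ss = (1723/64)·f/(1−f) ≈ 3.457 mcg/mL.
Difference ≈ 3.822 − 3.457 ≈ 0.365 mcg/mL.

0.4 mcg/mL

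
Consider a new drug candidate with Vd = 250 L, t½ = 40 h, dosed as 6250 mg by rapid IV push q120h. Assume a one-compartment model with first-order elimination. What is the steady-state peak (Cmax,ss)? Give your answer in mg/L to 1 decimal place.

τ = 120 h = 3 half-lives, so f = (1/2)^3 = 0.125.
At steady state, R = 1/(1 − 0.125) = 8/7.
Single-dose peak C₀ = D/Vd = 6250/250 = 25 mg/L.
Steady-state peak Cmax,ss = C₀·R = 25 × 8/7 ≈ 28.571 mg/L.

28.6 mg/L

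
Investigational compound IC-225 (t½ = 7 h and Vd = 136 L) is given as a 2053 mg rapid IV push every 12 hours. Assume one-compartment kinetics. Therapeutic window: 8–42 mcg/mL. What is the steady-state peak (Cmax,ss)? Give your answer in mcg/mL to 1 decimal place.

21.7 mcg/mL

Over one 12-h interval, 12/7 ≈ 1.7143 half-lives elapse, leaving f ≈ 0.3048 of each dose.
At steady state, accumulation factor R = 1/(1 − e^(−kτ)) ≈ 1.4384.
Each bolus raises the concentration by D/Vd = 2053/136 ≈ 15.096 mcg/mL.
Cmax,ss = C₀/(1 − f) ≈ 15.096/0.6952 ≈ 21.715 mcg/mL.
Peak 21.7 mcg/mL vs MTC 42 mcg/mL: below toxic threshold.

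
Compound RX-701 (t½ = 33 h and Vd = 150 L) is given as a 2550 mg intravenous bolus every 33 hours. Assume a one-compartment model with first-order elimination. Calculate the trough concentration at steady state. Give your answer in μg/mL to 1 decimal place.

17.0 μg/mL

The dosing interval is 1 half-life, so f = 2^(−1) = 0.5.
At steady state, R = 1/(1 − 0.5) = 2/1.
Single-dose peak C₀ = D/Vd = 2550/150 = 17 μg/mL.
Steady-state peak Cmax,ss = C₀·R = 17 × 2/1 ≈ 34.000 μg/mL.
Steady-state trough Cmin,ss = Cmax,ss·f ≈ 34.000 × 0.5 ≈ 17.000 μg/mL.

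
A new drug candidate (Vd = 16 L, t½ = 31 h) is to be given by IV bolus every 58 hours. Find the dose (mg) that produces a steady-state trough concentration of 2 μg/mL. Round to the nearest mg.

85 mg

τ/t½ = 58/31 ≈ 1.871, so f = (1/2)^(58/31) ≈ 0.273390.
Cmin,ss = (D/Vd)·f/(1−f), so D = Cmin,ss·Vd·(1−f)/f.
D = 2 × 16 × (1−f)/f ≈ 2 × 16 × 2.65778 ≈ 85.05 mg.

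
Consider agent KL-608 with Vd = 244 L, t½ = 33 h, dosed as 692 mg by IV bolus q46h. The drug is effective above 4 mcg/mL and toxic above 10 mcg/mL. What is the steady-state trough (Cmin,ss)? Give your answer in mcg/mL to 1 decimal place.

Over one 46-h interval, 46/33 ≈ 1.3939 half-lives elapse, leaving f ≈ 0.3805 of each dose.
Accumulation ratio R = 1/(1 − f) ≈ 1/0.6195 ≈ 1.6142.
Single-dose peak C₀ = D/Vd = 692/244 ≈ 2.836 mcg/mL.
Steady-state peak Cmax,ss = C₀·R ≈ 2.836 × 1.6142 ≈ 4.578 mcg/mL.
One interval later, Cmin,ss = Cmax,ss·e^(−kτ) ≈ 4.578 × 0.3805 ≈ 1.742 mcg/mL.
Trough 1.7 mcg/mL vs MEC 4 mcg/mL: subtherapeutic.

1.7 mcg/mL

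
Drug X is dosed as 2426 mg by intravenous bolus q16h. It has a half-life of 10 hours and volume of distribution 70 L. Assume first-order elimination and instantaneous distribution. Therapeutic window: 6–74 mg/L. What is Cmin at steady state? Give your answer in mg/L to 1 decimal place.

k = ln2/t½ = ln2/10 ≈ 0.069315 h⁻¹; fraction remaining f = e^(−kτ) = e^(−0.069315×16) ≈ 0.3299.
Single-dose peak C₀ = D/Vd = 2426/70 ≈ 34.657 mg/L.
Steady-state trough Cmin,ss = C₀·f/(1−f) ≈ 34.657 × 0.3299/0.6701 ≈ 17.062 mg/L.
Trough 17.1 mg/L vs MEC 6 mg/L: adequate.

17.1 mg/L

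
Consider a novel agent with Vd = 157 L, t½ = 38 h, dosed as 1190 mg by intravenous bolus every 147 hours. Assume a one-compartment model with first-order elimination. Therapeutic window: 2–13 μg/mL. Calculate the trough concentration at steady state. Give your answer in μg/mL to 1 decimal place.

0.6 μg/mL

Over one 147-h interval, 147/38 ≈ 3.8684 half-lives elapse, leaving f ≈ 0.0685 of each dose.
At steady state, accumulation factor R = 1/(1 − e^(−kτ)) ≈ 1.0735.
Each bolus raises the concentration by D/Vd = 1190/157 ≈ 7.580 μg/mL.
Cmax,ss = C₀/(1 − f) ≈ 7.580/0.9315 ≈ 8.137 μg/mL.
One interval later, Cmin,ss = Cmax,ss·e^(−kτ) ≈ 8.137 × 0.0685 ≈ 0.557 μg/mL.
Trough 0.6 μg/mL vs MEC 2 μg/mL: subtherapeutic.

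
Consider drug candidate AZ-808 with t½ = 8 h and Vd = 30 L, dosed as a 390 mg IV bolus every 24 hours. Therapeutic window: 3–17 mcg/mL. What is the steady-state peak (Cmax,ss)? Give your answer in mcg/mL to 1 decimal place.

14.9 mcg/mL

The dosing interval is 3 half-lives, so f = 2^(−3) = 0.125.
At steady state, R = 1/(1 − 0.125) = 8/7.
Single-dose peak C₀ = D/Vd = 390/30 = 13 mcg/mL.
Steady-state peak Cmax,ss = C₀·R = 13 × 8/7 ≈ 14.857 mcg/mL.
Peak 14.9 mcg/mL vs MTC 17 mcg/mL: below toxic threshold.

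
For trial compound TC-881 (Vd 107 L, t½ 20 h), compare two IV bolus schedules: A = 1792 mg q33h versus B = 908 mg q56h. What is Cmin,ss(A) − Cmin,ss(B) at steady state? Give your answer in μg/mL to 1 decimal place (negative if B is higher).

Regimen A: f = (1/2)^(33/20) ≈ 0.3186; Cmin,ss = (1792/107)·f/(1−f) ≈ 7.831 μg/mL.
Regimen B: f = (1/2)^(56/20) ≈ 0.1436; Cmin,ss = (908/107)·f/(1−f) ≈ 1.423 μg/mL.
Difference ≈ 7.831 − 1.423 ≈ 6.408 μg/mL.

6.4 μg/mL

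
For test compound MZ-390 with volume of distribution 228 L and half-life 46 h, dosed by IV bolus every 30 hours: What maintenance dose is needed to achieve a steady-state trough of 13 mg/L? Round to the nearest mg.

1694 mg

τ/t½ = 30/46 ≈ 0.65217, so f = (1/2)^(30/46) ≈ 0.636321.
Cmin,ss = (D/Vd)·f/(1−f), so D = Cmin,ss·Vd·(1−f)/f.
D = 13 × 228 × (1−f)/f ≈ 13 × 228 × 0.57153 ≈ 1694.01 mg.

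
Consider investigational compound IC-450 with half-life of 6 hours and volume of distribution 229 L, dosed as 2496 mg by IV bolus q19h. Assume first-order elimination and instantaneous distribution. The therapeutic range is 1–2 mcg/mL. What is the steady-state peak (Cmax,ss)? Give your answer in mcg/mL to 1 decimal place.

12.3 mcg/mL

Over one 19-h interval, 19/6 ≈ 3.1667 half-lives elapse, leaving f ≈ 0.1114 of each dose.
At steady state, accumulation factor R = 1/(1 − e^(−kτ)) ≈ 1.1254.
Each bolus raises the concentration by D/Vd = 2496/229 ≈ 10.900 mcg/mL.
Steady-state peak Cmax,ss = C₀·R ≈ 10.900 × 1.1254 ≈ 12.267 mcg/mL.
Peak 12.3 mcg/mL vs MTC 2 mcg/mL: exceeds toxic threshold.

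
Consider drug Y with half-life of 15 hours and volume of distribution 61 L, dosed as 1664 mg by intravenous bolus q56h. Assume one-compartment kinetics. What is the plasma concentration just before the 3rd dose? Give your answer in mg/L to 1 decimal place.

f = (1/2)^(τ/t½) = (1/2)^(56/15) ≈ 0.0752.
C₀ = D/Vd = 1664/61 ≈ 27.279 mg/L.
Before the 3rd dose, 2 doses have been given. Superposition: Cmin = C₀·(f + f²).
≈ 27.279 × (0.0752 + 0.0057) ≈ 27.279 × 0.0809 ≈ 2.207 mg/L.

2.2 mg/L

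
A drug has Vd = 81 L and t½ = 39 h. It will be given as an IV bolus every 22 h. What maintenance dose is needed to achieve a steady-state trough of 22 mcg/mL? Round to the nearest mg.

853 mg

τ/t½ = 22/39 ≈ 0.5641, so f = (1/2)^(22/39) ≈ 0.676376.
Cmin,ss = (D/Vd)·f/(1−f), so D = Cmin,ss·Vd·(1−f)/f.
D = 22 × 81 × (1−f)/f ≈ 22 × 81 × 0.47847 ≈ 852.63 mg.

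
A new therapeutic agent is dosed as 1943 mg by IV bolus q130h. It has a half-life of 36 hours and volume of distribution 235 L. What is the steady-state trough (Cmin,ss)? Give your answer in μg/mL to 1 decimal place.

0.7 μg/mL

k = ln2/t½ = ln2/36 ≈ 0.019254 h⁻¹; fraction remaining f = e^(−kτ) = e^(−0.019254×130) ≈ 0.0818.
Single-dose peak C₀ = D/Vd = 1943/235 ≈ 8.268 μg/mL.
Steady-state trough Cmin,ss = C₀·f/(1−f) ≈ 8.268 × 0.0818/0.9182 ≈ 0.737 μg/mL.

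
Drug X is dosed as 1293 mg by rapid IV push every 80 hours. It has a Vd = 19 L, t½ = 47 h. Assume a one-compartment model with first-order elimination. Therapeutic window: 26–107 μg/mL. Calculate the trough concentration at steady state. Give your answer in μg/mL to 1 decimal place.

30.2 μg/mL

k = ln2/t½ = ln2/47 ≈ 0.014748 h⁻¹; fraction remaining f = e^(−kτ) = e^(−0.014748×80) ≈ 0.3073.
Accumulation ratio R = 1/(1 − f) ≈ 1/0.6927 ≈ 1.4436.
Single-dose peak C₀ = D/Vd = 1293/19 ≈ 68.053 μg/mL.
Steady-state peak Cmax,ss = C₀·R ≈ 68.053 × 1.4436 ≈ 98.241 μg/mL.
One interval later, Cmin,ss = Cmax,ss·e^(−kτ) ≈ 98.241 × 0.3073 ≈ 30.189 μg/mL.
Trough 30.2 μg/mL vs MEC 26 μg/mL: adequate.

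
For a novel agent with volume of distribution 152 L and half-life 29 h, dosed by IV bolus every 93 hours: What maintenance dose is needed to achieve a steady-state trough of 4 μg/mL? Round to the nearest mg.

τ/t½ = 93/29 ≈ 3.2069, so f = (1/2)^(93/29) ≈ 0.108300.
Cmin,ss = (D/Vd)·f/(1−f), so D = Cmin,ss·Vd·(1−f)/f.
D = 4 × 152 × (1−f)/f ≈ 4 × 152 × 8.23361 ≈ 5006.03 mg.

5006 mg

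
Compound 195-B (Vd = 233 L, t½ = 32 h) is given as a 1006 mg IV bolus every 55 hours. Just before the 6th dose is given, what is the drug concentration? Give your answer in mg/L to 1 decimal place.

f = (1/2)^(τ/t½) = (1/2)^(55/32) ≈ 0.3038.
C₀ = D/Vd = 1006/233 ≈ 4.318 mg/L.
Before the 6th dose, 5 doses have been given. Superposition: Cmin = C₀·(f + f² + … + f^5).
≈ 4.318 × (0.3038 + 0.0923 + 0.0280 + 0.0085 + 0.0026) ≈ 4.318 × 0.4352 ≈ 1.879 mg/L.

1.9 mg/L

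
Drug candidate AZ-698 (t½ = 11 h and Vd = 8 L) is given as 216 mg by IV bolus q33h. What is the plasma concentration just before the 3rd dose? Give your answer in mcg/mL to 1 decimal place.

3.8 mcg/mL

f = (1/2)^(τ/t½) = (1/2)^(33/11) ≈ 0.1250.
C₀ = D/Vd = 216/8 ≈ 27.000 mcg/mL.
Before the 3rd dose, 2 doses have been given. Superposition: Cmin = C₀·(f + f²).
≈ 27.000 × (0.1250 + 0.0156) ≈ 27.000 × 0.1406 ≈ 3.796 mcg/mL.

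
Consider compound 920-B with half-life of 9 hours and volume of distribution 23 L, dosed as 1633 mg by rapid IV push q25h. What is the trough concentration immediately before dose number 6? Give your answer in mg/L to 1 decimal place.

12.1 mg/L

f = (1/2)^(τ/t½) = (1/2)^(25/9) ≈ 0.1458.
C₀ = D/Vd = 1633/23 ≈ 71.000 mg/L.
Before the 6th dose, 5 doses have been given. Superposition: Cmin = C₀·(f + f² + … + f^5).
≈ 71.000 × (0.1458 + 0.0213 + 0.0031 + 0.0005 + 0.0001) ≈ 71.000 × 0.1708 ≈ 12.127 mg/L.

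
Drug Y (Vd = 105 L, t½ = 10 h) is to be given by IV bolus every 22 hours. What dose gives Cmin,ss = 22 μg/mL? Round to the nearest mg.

8304 mg

τ/t½ = 22/10 ≈ 2.2, so f = (1/2)^(22/10) ≈ 0.217638.
Cmin,ss = (D/Vd)·f/(1−f), so D = Cmin,ss·Vd·(1−f)/f.
D = 22 × 105 × (1−f)/f ≈ 22 × 105 × 3.59479 ≈ 8303.96 mg.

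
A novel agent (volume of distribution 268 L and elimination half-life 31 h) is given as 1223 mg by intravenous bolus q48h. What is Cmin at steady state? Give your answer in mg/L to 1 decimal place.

τ/t½ = 48/31 ≈ 1.5484, so fraction remaining f = (1/2)^(48/31) ≈ 0.3419.
Each bolus raises the concentration by D/Vd = 1223/268 ≈ 4.563 mg/L.
Steady-state trough Cmin,ss = C₀·f/(1−f) ≈ 4.563 × 0.3419/0.6581 ≈ 2.371 mg/L.

2.4 mg/L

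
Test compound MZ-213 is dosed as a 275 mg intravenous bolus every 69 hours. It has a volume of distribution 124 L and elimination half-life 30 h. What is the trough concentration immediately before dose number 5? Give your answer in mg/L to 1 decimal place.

f = (1/2)^(τ/t½) = (1/2)^(69/30) ≈ 0.2031.
C₀ = D/Vd = 275/124 ≈ 2.218 mg/L.
Before the 5th dose, 4 doses have been given. Superposition: Cmin = C₀·(f + f² + … + f^4).
≈ 2.218 × (0.2031 + 0.0412 + 0.0084 + 0.0017) ≈ 2.218 × 0.2544 ≈ 0.564 mg/L.

0.6 mg/L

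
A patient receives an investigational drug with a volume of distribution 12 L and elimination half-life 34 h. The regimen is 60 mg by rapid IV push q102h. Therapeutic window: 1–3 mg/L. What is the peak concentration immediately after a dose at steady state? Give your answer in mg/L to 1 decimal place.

τ = 102 h = 3 half-lives, so f = (1/2)^3 = 0.125.
At steady state, R = 1/(1 − 0.125) = 8/7.
Single-dose peak C₀ = D/Vd = 60/12 = 5 mg/L.
Steady-state peak Cmax,ss = C₀·R = 5 × 8/7 ≈ 5.714 mg/L.
Peak 5.7 mg/L vs MTC 3 mg/L: exceeds toxic threshold.

5.7 mg/L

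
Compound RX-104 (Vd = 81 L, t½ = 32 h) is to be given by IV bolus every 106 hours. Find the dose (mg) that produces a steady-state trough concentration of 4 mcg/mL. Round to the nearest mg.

2895 mg

τ/t½ = 106/32 ≈ 3.3125, so f = (1/2)^(106/32) ≈ 0.100656.
Cmin,ss = (D/Vd)·f/(1−f), so D = Cmin,ss·Vd·(1−f)/f.
D = 4 × 81 × (1−f)/f ≈ 4 × 81 × 8.93483 ≈ 2894.88 mg.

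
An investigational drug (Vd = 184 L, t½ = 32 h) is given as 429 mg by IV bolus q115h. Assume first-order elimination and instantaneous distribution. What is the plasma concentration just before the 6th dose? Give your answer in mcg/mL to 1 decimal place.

0.2 mcg/mL

f = (1/2)^(τ/t½) = (1/2)^(115/32) ≈ 0.0828.
C₀ = D/Vd = 429/184 ≈ 2.332 mcg/mL.
Before the 6th dose, 5 doses have been given. Superposition: Cmin = C₀·(f + f² + … + f^5).
≈ 2.332 × (0.0828 + 0.0069 + 0.0006 + 0.0000 + 0.0000) ≈ 2.332 × 0.0903 ≈ 0.211 mcg/mL.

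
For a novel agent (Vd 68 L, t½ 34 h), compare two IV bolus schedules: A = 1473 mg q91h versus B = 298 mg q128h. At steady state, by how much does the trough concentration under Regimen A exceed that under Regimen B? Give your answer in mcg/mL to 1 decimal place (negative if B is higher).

3.7 mcg/mL

Regimen A: f = (1/2)^(91/34) ≈ 0.1564; Cmin,ss = (1473/68)·f/(1−f) ≈ 4.016 mcg/mL.
Regimen B: f = (1/2)^(128/34) ≈ 0.0736; Cmin,ss = (298/68)·f/(1−f) ≈ 0.348 mcg/mL.
Difference ≈ 4.016 − 0.348 ≈ 3.668 mcg/mL.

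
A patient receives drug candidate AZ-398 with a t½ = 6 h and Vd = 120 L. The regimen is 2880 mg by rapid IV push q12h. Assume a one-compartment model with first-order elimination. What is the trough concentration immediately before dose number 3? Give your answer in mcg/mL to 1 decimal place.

7.5 mcg/mL

f = (1/2)^(τ/t½) = (1/2)^(12/6) ≈ 0.2500.
C₀ = D/Vd = 2880/120 ≈ 24.000 mcg/mL.
Before the 3rd dose, 2 doses have been given. Superposition: Cmin = C₀·(f + f²).
≈ 24.000 × (0.2500 + 0.0625) ≈ 24.000 × 0.3125 ≈ 7.500 mcg/mL.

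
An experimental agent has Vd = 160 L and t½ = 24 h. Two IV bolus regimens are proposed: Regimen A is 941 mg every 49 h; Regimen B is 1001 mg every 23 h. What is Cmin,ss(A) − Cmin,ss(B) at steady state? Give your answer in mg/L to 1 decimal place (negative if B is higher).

-4.7 mg/L

Regimen A: f = (1/2)^(49/24) ≈ 0.2429; Cmin,ss = (941/160)·f/(1−f) ≈ 1.887 mg/L.
Regimen B: f = (1/2)^(23/24) ≈ 0.5147; Cmin,ss = (1001/160)·f/(1−f) ≈ 6.635 mg/L.
Difference ≈ 1.887 − 6.635 ≈ -4.748 mg/L.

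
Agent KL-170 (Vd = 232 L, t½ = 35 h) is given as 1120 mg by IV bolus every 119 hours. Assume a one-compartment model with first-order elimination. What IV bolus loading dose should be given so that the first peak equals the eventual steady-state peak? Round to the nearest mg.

1237 mg

f = (1/2)^(119/35) ≈ 0.094732; accumulation ratio R = 1/(1−f) ≈ 1.10465.
Loading dose to hit Cmax,ss on first dose: D_load = D_maint·R ≈ 1120 × 1.10465 ≈ 1237.21 mg.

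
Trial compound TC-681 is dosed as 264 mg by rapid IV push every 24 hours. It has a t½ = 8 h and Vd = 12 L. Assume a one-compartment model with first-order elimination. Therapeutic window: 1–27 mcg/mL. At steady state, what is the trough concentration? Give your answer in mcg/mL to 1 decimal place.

The dosing interval is 3 half-lives, so f = 2^(−3) = 0.125.
At steady state, R = 1/(1 − 0.125) = 8/7.
Single-dose peak C₀ = D/Vd = 264/12 = 22 mcg/mL.
Steady-state peak Cmax,ss = C₀·R = 22 × 8/7 ≈ 25.143 mcg/mL.
Steady-state trough Cmin,ss = Cmax,ss·f ≈ 25.143 × 0.125 ≈ 3.143 mcg/mL.
Trough 3.1 mcg/mL vs MEC 1 mcg/mL: adequate.

3.1 mcg/mL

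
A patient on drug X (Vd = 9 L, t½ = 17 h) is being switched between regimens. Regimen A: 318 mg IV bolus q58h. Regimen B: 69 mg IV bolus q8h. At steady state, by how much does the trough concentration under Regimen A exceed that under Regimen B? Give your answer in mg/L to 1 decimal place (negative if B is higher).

Regimen A: f = (1/2)^(58/17) ≈ 0.0940; Cmin,ss = (318/9)·f/(1−f) ≈ 3.666 mg/L.
Regimen B: f = (1/2)^(8/17) ≈ 0.7217; Cmin,ss = (69/9)·f/(1−f) ≈ 19.882 mg/L.
Difference ≈ 3.666 − 19.882 ≈ -16.216 mg/L.

-16.2 mg/L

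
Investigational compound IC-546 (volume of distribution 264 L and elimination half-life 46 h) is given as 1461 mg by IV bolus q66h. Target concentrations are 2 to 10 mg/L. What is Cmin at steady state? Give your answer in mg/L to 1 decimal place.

3.2 mg/L

k = ln2/t½ = ln2/46 ≈ 0.015068 h⁻¹; fraction remaining f = e^(−kτ) = e^(−0.015068×66) ≈ 0.3699.
Accumulation ratio R = 1/(1 − f) ≈ 1/0.6301 ≈ 1.5870.
Single-dose peak C₀ = D/Vd = 1461/264 ≈ 5.534 mg/L.
Steady-state peak Cmax,ss = C₀·R ≈ 5.534 × 1.5870 ≈ 8.782 mg/L.
One interval later, Cmin,ss = Cmax,ss·e^(−kτ) ≈ 8.782 × 0.3699 ≈ 3.248 mg/L.
Trough 3.2 mg/L vs MEC 2 mg/L: adequate.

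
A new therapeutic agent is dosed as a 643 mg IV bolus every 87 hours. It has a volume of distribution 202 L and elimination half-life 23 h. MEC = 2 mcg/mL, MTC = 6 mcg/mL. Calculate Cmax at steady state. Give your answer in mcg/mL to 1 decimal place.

k = ln2/t½ = ln2/23 ≈ 0.030137 h⁻¹; fraction remaining f = e^(−kτ) = e^(−0.030137×87) ≈ 0.0727.
Accumulation ratio R = 1/(1 − f) ≈ 1/0.9273 ≈ 1.0784.
Single-dose peak C₀ = D/Vd = 643/202 ≈ 3.183 mcg/mL.
Steady-state peak Cmax,ss = C₀·R ≈ 3.183 × 1.0784 ≈ 3.433 mcg/mL.
Peak 3.4 mcg/mL vs MTC 6 mcg/mL: below toxic threshold.

3.4 mcg/mL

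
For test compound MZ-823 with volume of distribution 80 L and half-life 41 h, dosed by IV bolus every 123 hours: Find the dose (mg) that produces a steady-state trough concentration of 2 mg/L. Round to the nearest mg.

τ/t½ = 123/41 ≈ 3, so f = (1/2)^(123/41) ≈ 0.125000.
Cmin,ss = (D/Vd)·f/(1−f), so D = Cmin,ss·Vd·(1−f)/f.
D = 2 × 80 × (1−f)/f ≈ 2 × 80 × 7.00000 ≈ 1120.00 mg.

1120 mg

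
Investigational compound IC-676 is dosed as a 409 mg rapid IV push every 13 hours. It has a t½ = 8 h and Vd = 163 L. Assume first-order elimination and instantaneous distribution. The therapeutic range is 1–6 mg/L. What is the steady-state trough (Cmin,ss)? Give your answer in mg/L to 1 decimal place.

τ/t½ = 13/8 ≈ 1.625, so fraction remaining f = (1/2)^(13/8) ≈ 0.3242.
Each bolus raises the concentration by D/Vd = 409/163 ≈ 2.509 mg/L.
Steady-state trough Cmin,ss = C₀·f/(1−f) ≈ 2.509 × 0.3242/0.6758 ≈ 1.204 mg/L.
Trough 1.2 mg/L vs MEC 1 mg/L: adequate.

1.2 mg/L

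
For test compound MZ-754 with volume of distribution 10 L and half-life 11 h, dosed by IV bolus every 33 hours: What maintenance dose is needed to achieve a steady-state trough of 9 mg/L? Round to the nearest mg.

630 mg

τ/t½ = 33/11 ≈ 3, so f = (1/2)^(33/11) ≈ 0.125000.
Cmin,ss = (D/Vd)·f/(1−f), so D = Cmin,ss·Vd·(1−f)/f.
D = 9 × 10 × (1−f)/f ≈ 9 × 10 × 7.00000 ≈ 630.00 mg.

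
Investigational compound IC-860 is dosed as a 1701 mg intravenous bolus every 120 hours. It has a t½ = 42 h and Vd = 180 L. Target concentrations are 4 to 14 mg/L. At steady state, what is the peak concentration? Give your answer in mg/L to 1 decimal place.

11.0 mg/L

k = ln2/t½ = ln2/42 ≈ 0.016504 h⁻¹; fraction remaining f = e^(−kτ) = e^(−0.016504×120) ≈ 0.1380.
Accumulation ratio R = 1/(1 − f) ≈ 1/0.8620 ≈ 1.1601.
Each bolus raises the concentration by D/Vd = 1701/180 ≈ 9.450 mg/L.
Steady-state peak Cmax,ss = C₀·R ≈ 9.450 × 1.1601 ≈ 10.963 mg/L.
Peak 11.0 mg/L vs MTC 14 mg/L: below toxic threshold.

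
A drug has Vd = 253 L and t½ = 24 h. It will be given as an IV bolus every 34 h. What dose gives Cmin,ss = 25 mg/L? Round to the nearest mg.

10561 mg

τ/t½ = 34/24 ≈ 1.4167, so f = (1/2)^(34/24) ≈ 0.374577.
Cmin,ss = (D/Vd)·f/(1−f), so D = Cmin,ss·Vd·(1−f)/f.
D = 25 × 253 × (1−f)/f ≈ 25 × 253 × 1.66968 ≈ 10560.73 mg.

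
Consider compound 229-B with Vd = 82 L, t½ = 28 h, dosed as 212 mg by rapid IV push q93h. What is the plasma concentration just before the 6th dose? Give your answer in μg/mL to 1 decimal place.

0.3 μg/mL

f = (1/2)^(τ/t½) = (1/2)^(93/28) ≈ 0.1000.
C₀ = D/Vd = 212/82 ≈ 2.585 μg/mL.
Before the 6th dose, 5 doses have been given. Superposition: Cmin = C₀·(f + f² + … + f^5).
≈ 2.585 × (0.1000 + 0.0100 + 0.0010 + 0.0001 + 0.0000) ≈ 2.585 × 0.1111 ≈ 0.287 μg/mL.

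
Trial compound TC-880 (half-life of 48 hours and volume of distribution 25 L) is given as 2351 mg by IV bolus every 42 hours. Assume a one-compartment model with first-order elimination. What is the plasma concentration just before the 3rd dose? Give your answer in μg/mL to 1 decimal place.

79.2 μg/mL

f = (1/2)^(τ/t½) = (1/2)^(42/48) ≈ 0.5453.
C₀ = D/Vd = 2351/25 ≈ 94.040 μg/mL.
Before the 3rd dose, 2 doses have been given. Superposition: Cmin = C₀·(f + f²).
≈ 94.040 × (0.5453 + 0.2974) ≈ 94.040 × 0.8427 ≈ 79.248 μg/mL.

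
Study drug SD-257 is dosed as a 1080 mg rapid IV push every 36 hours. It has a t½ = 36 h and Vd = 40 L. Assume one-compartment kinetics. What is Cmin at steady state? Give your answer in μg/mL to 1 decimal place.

27.0 μg/mL

The dosing interval is 1 half-life, so f = 2^(−1) = 0.5.
Accumulation ratio R = 1/(1 − f) = 1/0.5 = 2/1.
Single-dose peak C₀ = D/Vd = 1080/40 = 27 μg/mL.
Steady-state peak Cmax,ss = C₀·R = 27 × 2/1 ≈ 54.000 μg/mL.
Steady-state trough Cmin,ss = Cmax,ss·f ≈ 54.000 × 0.5 ≈ 27.000 μg/mL.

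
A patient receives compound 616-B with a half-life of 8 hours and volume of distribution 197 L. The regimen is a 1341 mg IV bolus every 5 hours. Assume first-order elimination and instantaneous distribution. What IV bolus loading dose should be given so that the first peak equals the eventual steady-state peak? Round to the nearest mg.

3814 mg

f = (1/2)^(5/8) ≈ 0.648420; accumulation ratio R = 1/(1−f) ≈ 2.84430.
Loading dose to hit Cmax,ss on first dose: D_load = D_maint·R ≈ 1341 × 2.84430 ≈ 3814.21 mg.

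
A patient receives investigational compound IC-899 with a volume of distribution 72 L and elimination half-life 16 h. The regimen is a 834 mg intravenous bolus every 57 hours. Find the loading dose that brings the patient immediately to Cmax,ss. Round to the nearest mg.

f = (1/2)^(57/16) ≈ 0.084641; accumulation ratio R = 1/(1−f) ≈ 1.09247.
Loading dose to hit Cmax,ss on first dose: D_load = D_maint·R ≈ 834 × 1.09247 ≈ 911.12 mg.

911 mg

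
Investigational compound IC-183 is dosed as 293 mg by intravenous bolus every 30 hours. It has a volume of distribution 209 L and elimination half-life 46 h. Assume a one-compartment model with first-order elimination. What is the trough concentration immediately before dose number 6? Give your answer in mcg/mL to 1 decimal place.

2.2 mcg/mL

f = (1/2)^(τ/t½) = (1/2)^(30/46) ≈ 0.6363.
C₀ = D/Vd = 293/209 ≈ 1.402 mcg/mL.
Before the 6th dose, 5 doses have been given. Superposition: Cmin = C₀·(f + f² + … + f^5).
≈ 1.402 × (0.6363 + 0.4049 + 0.2576 + 0.1639 + 0.1043) ≈ 1.402 × 1.5670 ≈ 2.197 mcg/mL.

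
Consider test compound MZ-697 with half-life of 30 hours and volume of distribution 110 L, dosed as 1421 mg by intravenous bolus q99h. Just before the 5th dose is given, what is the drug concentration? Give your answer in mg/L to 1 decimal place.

1.5 mg/L

f = (1/2)^(τ/t½) = (1/2)^(99/30) ≈ 0.1015.
C₀ = D/Vd = 1421/110 ≈ 12.918 mg/L.
Before the 5th dose, 4 doses have been given. Superposition: Cmin = C₀·(f + f² + … + f^4).
≈ 12.918 × (0.1015 + 0.0103 + 0.0010 + 0.0001) ≈ 12.918 × 0.1129 ≈ 1.458 mg/L.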